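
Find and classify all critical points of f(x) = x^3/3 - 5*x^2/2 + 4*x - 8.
f'(x) = x^2 - 5*x + 4

Solve f'(x) = 0:
  Factor: x^2 - 5*x + 4 = (x - 4)*(x - 1) = 0.
  ⇒ x = 1, 4

f''(x) = 2*x - 5
Second-derivative test at each critical point:
  f''(1) = -3 < 0 → local maximum
  f''(4) = 3 > 0 → local minimum

Critical points: x = 1 (local maximum); x = 4 (local minimum)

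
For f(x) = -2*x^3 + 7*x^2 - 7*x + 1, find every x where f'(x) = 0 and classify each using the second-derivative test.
f'(x) = -6*x^2 + 14*x - 7

Solve f'(x) = 0:
  6*x^2 - 14*x + 7 = 0 has no rational roots; quadratic formula: x = (14 ± √28)/12.
  ⇒ x = 7/6 - sqrt(7)/6 ≈ 0.7257, sqrt(7)/6 + 7/6 ≈ 1.6076

f''(x) = 14 - 12*x
Second-derivative test at each critical point:
  f''(0.7257) = 5.2915 > 0 → local minimum
  f''(1.6076) = -5.2915 < 0 → local maximum

Critical points: x = 7/6 - sqrt(7)/6 ≈ 0.7257 (local minimum); x = sqrt(7)/6 + 7/6 ≈ 1.6076 (local maximum)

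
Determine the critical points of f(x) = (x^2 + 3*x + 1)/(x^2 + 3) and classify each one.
f'(x) = (-3*x^2 + 4*x + 9)/(x^4 + 6*x^2 + 9)

Solve f'(x) = 0:
  f'(x) = -(3*x^2 - 4*x - 9)/(x^2 + 3)^2; the denominator is positive wherever f is defined, so f'(x) = 0 ⇔ -3*x^2 + 4*x + 9 = 0.
  3*x^2 - 4*x - 9 = 0 has no rational roots; quadratic formula: x = (4 ± √124)/6.
  ⇒ x = 2/3 - sqrt(31)/3 ≈ -1.1893, 2/3 + sqrt(31)/3 ≈ 2.5226

f''(x) = 6*(x^3 - 2*x^2 - 9*x + 2)/(x^6 + 9*x^4 + 27*x^2 + 27)
Second-derivative test at each critical point:
  f''(-1.1893) = 0.5715 > 0 → local minimum
  f''(2.5226) = -0.1270 < 0 → local maximum

Critical points: x = 2/3 - sqrt(31)/3 ≈ -1.1893 (local minimum); x = 2/3 + sqrt(31)/3 ≈ 2.5226 (local maximum)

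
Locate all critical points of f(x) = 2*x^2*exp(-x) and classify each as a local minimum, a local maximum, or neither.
f'(x) = 2*x*(2 - x)*exp(-x)

Solve f'(x) = 0:
  f'(x) = (-2*x^2 + 4*x)·exp(-x) and exp(-x) > 0 for every x, so f'(x) = 0 ⇔ -2*x^2 + 4*x = 0.
  Factor: -2*x^2 + 4*x = -2*x*(x - 2) = 0.
  ⇒ x = 0, 2

f''(x) = 2*(x^2 - 4*x + 2)*exp(-x)
Second-derivative test at each critical point:
  f''(0) = 4 > 0 → local minimum
  f''(2) = -0.5413 < 0 → local maximum

Critical points: x = 0 (local minimum); x = 2 (local maximum)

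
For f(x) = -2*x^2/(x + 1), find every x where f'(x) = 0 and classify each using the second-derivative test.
f'(x) = 2*x*(-x - 2)/(x + 1)^2

Solve f'(x) = 0:
  f'(x) = -2*x*(x + 2)/(x + 1)^2; the denominator is positive wherever f is defined, so f'(x) = 0 ⇔ -2*x^2 - 4*x = 0.
  Factor: -2*x^2 - 4*x = -2*x*(x + 2) = 0.
  ⇒ x = -2, 0

f''(x) = -4/(x^3 + 3*x^2 + 3*x + 1)
Second-derivative test at each critical point:
  f''(-2) = 4 > 0 → local minimum
  f''(0) = -4 < 0 → local maximum

Critical points: x = -2 (local minimum); x = 0 (local maximum)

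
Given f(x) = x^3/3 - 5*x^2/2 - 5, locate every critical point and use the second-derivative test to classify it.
f'(x) = x*(x - 5)

Solve f'(x) = 0:
  Factor: x^2 - 5*x = x*(x - 5) = 0.
  ⇒ x = 0, 5

f''(x) = 2*x - 5
Second-derivative test at each critical point:
  f''(0) = -5 < 0 → local maximum
  f''(5) = 5 > 0 → local minimum

Critical points: x = 0 (local maximum); x = 5 (local minimum)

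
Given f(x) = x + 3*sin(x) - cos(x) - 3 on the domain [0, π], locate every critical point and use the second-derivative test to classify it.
f'(x) = sin(x) + 3*cos(x) + 1

Solve f'(x) = 0 on [0, π]:
  f'(x) = 0 ⇔ sin(x) + 3*cos(x) = -1. Write the left side as R·cos(x + φ) with R = √(3² + (-1)²) = sqrt(10), cos φ = 3*sqrt(10)/10, sin φ = -sqrt(10)/10; then cos(x + φ) = -sqrt(10)/10. Solve for x and keep the solutions lying in [0, π].
  ⇒ x = pi - atan(4/3) ≈ 2.2143

f''(x) = -3*sin(x) + cos(x)
Second-derivative test at each critical point:
  f''(2.2143) = -3 < 0 → local maximum

Critical points: x = pi - atan(4/3) ≈ 2.2143 (local maximum)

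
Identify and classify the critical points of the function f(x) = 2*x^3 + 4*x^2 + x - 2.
f'(x) = 6*x^2 + 8*x + 1

Solve f'(x) = 0:
  6*x^2 + 8*x + 1 = 0 has no rational roots; quadratic formula: x = (-8 ± √40)/12.
  ⇒ x = -2/3 - sqrt(10)/6 ≈ -1.1937, -2/3 + sqrt(10)/6 ≈ -0.1396

f''(x) = 12*x + 8
Second-derivative test at each critical point:
  f''(-1.1937) = -6.3246 < 0 → local maximum
  f''(-0.1396) = 6.3246 > 0 → local minimum

Critical points: x = -2/3 - sqrt(10)/6 ≈ -1.1937 (local maximum); x = -2/3 + sqrt(10)/6 ≈ -0.1396 (local minimum)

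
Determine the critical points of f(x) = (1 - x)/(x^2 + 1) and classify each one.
f'(x) = (-x^2 + 2*x*(x - 1) - 1)/(x^2 + 1)^2

Solve f'(x) = 0:
  f'(x) = (x^2 - 2*x - 1)/(x^2 + 1)^2; the denominator is positive wherever f is defined, so f'(x) = 0 ⇔ x^2 - 2*x - 1 = 0.
  x^2 - 2*x - 1 = 0 has no rational roots; quadratic formula: x = (2 ± √8)/2.
  ⇒ x = 1 - sqrt(2) ≈ -0.4142, 1 + sqrt(2) ≈ 2.4142

f''(x) = 2*(4*x^2*(1 - x) + (3*x - 1)*(x^2 + 1))/(x^2 + 1)^3
Second-derivative test at each critical point:
  f''(-0.4142) = -2.0607 < 0 → local maximum
  f''(2.4142) = 0.0607 > 0 → local minimum

Critical points: x = 1 - sqrt(2) ≈ -0.4142 (local maximum); x = 1 + sqrt(2) ≈ 2.4142 (local minimum)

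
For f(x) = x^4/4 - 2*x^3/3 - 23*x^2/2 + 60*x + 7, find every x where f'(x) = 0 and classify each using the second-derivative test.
f'(x) = x^3 - 2*x^2 - 23*x + 60

Solve f'(x) = 0:
  Factor: x^3 - 2*x^2 - 23*x + 60 = (x - 4)*(x - 3)*(x + 5) = 0.
  ⇒ x = -5, 3, 4

f''(x) = 3*x^2 - 4*x - 23
Second-derivative test at each critical point:
  f''(-5) = 72 > 0 → local minimum
  f''(3) = -8 < 0 → local maximum
  f''(4) = 9 > 0 → local minimum

Critical points: x = -5 (local minimum); x = 3 (local maximum); x = 4 (local minimum)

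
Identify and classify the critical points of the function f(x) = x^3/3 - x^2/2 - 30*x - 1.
f'(x) = x^2 - x - 30

Solve f'(x) = 0:
  Factor: x^2 - x - 30 = (x - 6)*(x + 5) = 0.
  ⇒ x = -5, 6

f''(x) = 2*x - 1
Second-derivative test at each critical point:
  f''(-5) = -11 < 0 → local maximum
  f''(6) = 11 > 0 → local minimum

Critical points: x = -5 (local maximum); x = 6 (local minimum)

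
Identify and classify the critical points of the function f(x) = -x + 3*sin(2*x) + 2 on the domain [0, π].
f'(x) = 6*cos(2*x) - 1

Solve f'(x) = 0 on [0, π]:
  f'(x) = 0 ⇔ cos(2*x) = 1/6, i.e. 2*x = ±arccos(1/6) + 2nπ; keep the solutions lying in [0, π].
  ⇒ x = acos(1/6)/2 ≈ 0.7017, pi - acos(1/6)/2 ≈ 2.4399

f''(x) = -12*sin(2*x)
Second-derivative test at each critical point:
  f''(0.7017) = -11.8322 < 0 → local maximum
  f''(2.4399) = 11.8322 > 0 → local minimum

Critical points: x = acos(1/6)/2 ≈ 0.7017 (local maximum); x = pi - acos(1/6)/2 ≈ 2.4399 (local minimum)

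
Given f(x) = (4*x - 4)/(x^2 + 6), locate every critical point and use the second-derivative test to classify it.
f'(x) = 4*(x^2 - 2*x*(x - 1) + 6)/(x^2 + 6)^2

Solve f'(x) = 0:
  f'(x) = -4*(x^2 - 2*x - 6)/(x^2 + 6)^2; the denominator is positive wherever f is defined, so f'(x) = 0 ⇔ -4*x^2 + 8*x + 24 = 0.
  Factor: -4*x^2 + 8*x + 24 = -4*(x^2 - 2*x - 6); x^2 - 2*x - 6 = 0 has no rational roots; quadratic formula: x = (2 ± √28)/2.
  ⇒ x = 1 - sqrt(7) ≈ -1.6458, 1 + sqrt(7) ≈ 3.6458

f''(x) = 8*(4*x^2*(x - 1) + (1 - 3*x)*(x^2 + 6))/(x^2 + 6)^3
Second-derivative test at each critical point:
  f''(-1.6458) = 0.2791 > 0 → local minimum
  f''(3.6458) = -0.0569 < 0 → local maximum

Critical points: x = 1 - sqrt(7) ≈ -1.6458 (local minimum); x = 1 + sqrt(7) ≈ 3.6458 (local maximum)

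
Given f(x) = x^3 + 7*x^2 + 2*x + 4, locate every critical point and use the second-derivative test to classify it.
f'(x) = 3*x^2 + 14*x + 2

Solve f'(x) = 0:
  3*x^2 + 14*x + 2 = 0 has no rational roots; quadratic formula: x = (-14 ± √172)/6.
  ⇒ x = -7/3 - sqrt(43)/3 ≈ -4.5191, -7/3 + sqrt(43)/3 ≈ -0.1475

f''(x) = 6*x + 14
Second-derivative test at each critical point:
  f''(-4.5191) = -13.1149 < 0 → local maximum
  f''(-0.1475) = 13.1149 > 0 → local minimum

Critical points: x = -7/3 - sqrt(43)/3 ≈ -4.5191 (local maximum); x = -7/3 + sqrt(43)/3 ≈ -0.1475 (local minimum)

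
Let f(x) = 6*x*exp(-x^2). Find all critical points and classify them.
f'(x) = 6*(1 - 2*x^2)*exp(-x^2)

Solve f'(x) = 0:
  f'(x) = (6 - 12*x^2)·exp(-x^2) and exp(-x^2) > 0 for every x, so f'(x) = 0 ⇔ 6 - 12*x^2 = 0.
  Factor: 6 - 12*x^2 = -6*(2*x^2 - 1); 2*x^2 - 1 = 0 has no rational roots; quadratic formula: x = (0 ± √8)/4.
  ⇒ x = -sqrt(2)/2 ≈ -0.7071, sqrt(2)/2 ≈ 0.7071

f''(x) = (24*x^3 - 36*x)*exp(-x^2)
Second-derivative test at each critical point:
  f''(-0.7071) = 10.2932 > 0 → local minimum
  f''(0.7071) = -10.2932 < 0 → local maximum

Critical points: x = -sqrt(2)/2 ≈ -0.7071 (local minimum); x = sqrt(2)/2 ≈ 0.7071 (local maximum)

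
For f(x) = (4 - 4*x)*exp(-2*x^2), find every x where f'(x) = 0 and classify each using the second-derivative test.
f'(x) = 4*(4*x*(x - 1) - 1)*exp(-2*x^2)

Solve f'(x) = 0:
  f'(x) = (16*x^2 - 16*x - 4)·exp(-2*x^2) and exp(-2*x^2) > 0 for every x, so f'(x) = 0 ⇔ 16*x^2 - 16*x - 4 = 0.
  Factor: 16*x^2 - 16*x - 4 = 4*(4*x^2 - 4*x - 1); 4*x^2 - 4*x - 1 = 0 has no rational roots; quadratic formula: x = (4 ± √32)/8.
  ⇒ x = 1/2 - sqrt(2)/2 ≈ -0.2071, 1/2 + sqrt(2)/2 ≈ 1.2071

f''(x) = 16*(4*x^2*(1 - x) + 3*x - 1)*exp(-2*x^2)
Second-derivative test at each critical point:
  f''(-0.2071) = -20.7672 < 0 → local maximum
  f''(1.2071) = 1.2275 > 0 → local minimum

Critical points: x = 1/2 - sqrt(2)/2 ≈ -0.2071 (local maximum); x = 1/2 + sqrt(2)/2 ≈ 1.2071 (local minimum)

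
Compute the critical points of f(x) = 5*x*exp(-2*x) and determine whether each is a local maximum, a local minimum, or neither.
f'(x) = 5*(1 - 2*x)*exp(-2*x)

Solve f'(x) = 0:
  f'(x) = (5 - 10*x)·exp(-2*x) and exp(-2*x) > 0 for every x, so f'(x) = 0 ⇔ 5 - 10*x = 0.
  Factor: 5 - 10*x = -5*(2*x - 1) = 0.
  ⇒ x = 1/2

f''(x) = 20*(x - 1)*exp(-2*x)
Second-derivative test at each critical point:
  f''(1/2) = -3.6788 < 0 → local maximum

Critical points: x = 1/2 (local maximum)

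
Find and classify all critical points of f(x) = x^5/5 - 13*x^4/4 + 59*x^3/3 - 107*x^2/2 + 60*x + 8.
f'(x) = x^4 - 13*x^3 + 59*x^2 - 107*x + 60

Solve f'(x) = 0:
  Factor: x^4 - 13*x^3 + 59*x^2 - 107*x + 60 = (x - 5)*(x - 4)*(x - 3)*(x - 1) = 0.
  ⇒ x = 1, 3, 4, 5

f''(x) = 4*x^3 - 39*x^2 + 118*x - 107
Second-derivative test at each critical point:
  f''(1) = -24 < 0 → local maximum
  f''(3) = 4 > 0 → local minimum
  f''(4) = -3 < 0 → local maximum
  f''(5) = 8 > 0 → local minimum

Critical points: x = 1 (local maximum); x = 3 (local minimum); x = 4 (local maximum); x = 5 (local minimum)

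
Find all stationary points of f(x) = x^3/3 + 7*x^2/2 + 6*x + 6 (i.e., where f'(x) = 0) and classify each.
f'(x) = x^2 + 7*x + 6

Solve f'(x) = 0:
  Factor: x^2 + 7*x + 6 = (x + 1)*(x + 6) = 0.
  ⇒ x = -6, -1

f''(x) = 2*x + 7
Second-derivative test at each critical point:
  f''(-6) = -5 < 0 → local maximum
  f''(-1) = 5 > 0 → local minimum

Critical points: x = -6 (local maximum); x = -1 (local minimum)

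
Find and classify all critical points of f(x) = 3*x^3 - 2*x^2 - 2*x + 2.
f'(x) = 9*x^2 - 4*x - 2

Solve f'(x) = 0:
  9*x^2 - 4*x - 2 = 0 has no rational roots; quadratic formula: x = (4 ± √88)/18.
  ⇒ x = 2/9 - sqrt(22)/9 ≈ -0.2989, 2/9 + sqrt(22)/9 ≈ 0.7434

f''(x) = 18*x - 4
Second-derivative test at each critical point:
  f''(-0.2989) = -9.3808 < 0 → local maximum
  f''(0.7434) = 9.3808 > 0 → local minimum

Critical points: x = 2/9 - sqrt(22)/9 ≈ -0.2989 (local maximum); x = 2/9 + sqrt(22)/9 ≈ 0.7434 (local minimum)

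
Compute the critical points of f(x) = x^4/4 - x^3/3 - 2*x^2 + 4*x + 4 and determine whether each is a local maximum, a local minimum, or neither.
f'(x) = x^3 - x^2 - 4*x + 4

Solve f'(x) = 0:
  Factor: x^3 - x^2 - 4*x + 4 = (x - 2)*(x - 1)*(x + 2) = 0.
  ⇒ x = -2, 1, 2

f''(x) = 3*x^2 - 2*x - 4
Second-derivative test at each critical point:
  f''(-2) = 12 > 0 → local minimum
  f''(1) = -3 < 0 → local maximum
  f''(2) = 4 > 0 → local minimum

Critical points: x = -2 (local minimum); x = 1 (local maximum); x = 2 (local minimum)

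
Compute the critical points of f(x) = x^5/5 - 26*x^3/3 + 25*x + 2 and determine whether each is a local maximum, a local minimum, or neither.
f'(x) = x^4 - 26*x^2 + 25

Solve f'(x) = 0:
  Factor: x^4 - 26*x^2 + 25 = (x - 5)*(x - 1)*(x + 1)*(x + 5) = 0.
  ⇒ x = -5, -1, 1, 5

f''(x) = 4*x*(x^2 - 13)
Second-derivative test at each critical point:
  f''(-5) = -240 < 0 → local maximum
  f''(-1) = 48 > 0 → local minimum
  f''(1) = -48 < 0 → local maximum
  f''(5) = 240 > 0 → local minimum

Critical points: x = -5 (local maximum); x = -1 (local minimum); x = 1 (local maximum); x = 5 (local minimum)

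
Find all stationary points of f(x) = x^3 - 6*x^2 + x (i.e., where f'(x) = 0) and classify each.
f'(x) = 3*x^2 - 12*x + 1

Solve f'(x) = 0:
  3*x^2 - 12*x + 1 = 0 has no rational roots; quadratic formula: x = (12 ± √132)/6.
  ⇒ x = 2 - sqrt(33)/3 ≈ 0.0851, sqrt(33)/3 + 2 ≈ 3.9149

f''(x) = 6*x - 12
Second-derivative test at each critical point:
  f''(0.0851) = -11.4891 < 0 → local maximum
  f''(3.9149) = 11.4891 > 0 → local minimum

Critical points: x = 2 - sqrt(33)/3 ≈ 0.0851 (local maximum); x = sqrt(33)/3 + 2 ≈ 3.9149 (local minimum)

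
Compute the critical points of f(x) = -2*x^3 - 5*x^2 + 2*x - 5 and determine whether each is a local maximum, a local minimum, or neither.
f'(x) = -6*x^2 - 10*x + 2

Solve f'(x) = 0:
  Factor: -6*x^2 - 10*x + 2 = -2*(3*x^2 + 5*x - 1); 3*x^2 + 5*x - 1 = 0 has no rational roots; quadratic formula: x = (-5 ± √37)/6.
  ⇒ x = -sqrt(37)/6 - 5/6 ≈ -1.8471, -5/6 + sqrt(37)/6 ≈ 0.1805

f''(x) = -12*x - 10
Second-derivative test at each critical point:
  f''(-1.8471) = 12.1655 > 0 → local minimum
  f''(0.1805) = -12.1655 < 0 → local maximum

Critical points: x = -sqrt(37)/6 - 5/6 ≈ -1.8471 (local minimum); x = -5/6 + sqrt(37)/6 ≈ 0.1805 (local maximum)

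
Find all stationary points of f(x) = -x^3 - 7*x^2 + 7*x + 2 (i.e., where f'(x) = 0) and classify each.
f'(x) = -3*x^2 - 14*x + 7

Solve f'(x) = 0:
  3*x^2 + 14*x - 7 = 0 has no rational roots; quadratic formula: x = (-14 ± √280)/6.
  ⇒ x = -sqrt(70)/3 - 7/3 ≈ -5.1222, -7/3 + sqrt(70)/3 ≈ 0.4555

f''(x) = -6*x - 14
Second-derivative test at each critical point:
  f''(-5.1222) = 16.7332 > 0 → local minimum
  f''(0.4555) = -16.7332 < 0 → local maximum

Critical points: x = -sqrt(70)/3 - 7/3 ≈ -5.1222 (local minimum); x = -7/3 + sqrt(70)/3 ≈ 0.4555 (local maximum)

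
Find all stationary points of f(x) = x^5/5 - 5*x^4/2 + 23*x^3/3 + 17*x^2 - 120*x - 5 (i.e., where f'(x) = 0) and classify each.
f'(x) = x^4 - 10*x^3 + 23*x^2 + 34*x - 120

Solve f'(x) = 0:
  Factor: x^4 - 10*x^3 + 23*x^2 + 34*x - 120 = (x - 5)*(x - 4)*(x - 3)*(x + 2) = 0.
  ⇒ x = -2, 3, 4, 5

f''(x) = 4*x^3 - 30*x^2 + 46*x + 34
Second-derivative test at each critical point:
  f''(-2) = -210 < 0 → local maximum
  f''(3) = 10 > 0 → local minimum
  f''(4) = -6 < 0 → local maximum
  f''(5) = 14 > 0 → local minimum

Critical points: x = -2 (local maximum); x = 3 (local minimum); x = 4 (local maximum); x = 5 (local minimum)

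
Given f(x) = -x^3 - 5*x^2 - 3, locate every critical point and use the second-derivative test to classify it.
f'(x) = x*(-3*x - 10)

Solve f'(x) = 0:
  Factor: -3*x^2 - 10*x = -x*(3*x + 10) = 0.
  ⇒ x = -10/3, 0

f''(x) = -6*x - 10
Second-derivative test at each critical point:
  f''(-10/3) = 10 > 0 → local minimum
  f''(0) = -10 < 0 → local maximum

Critical points: x = -10/3 (local minimum); x = 0 (local maximum)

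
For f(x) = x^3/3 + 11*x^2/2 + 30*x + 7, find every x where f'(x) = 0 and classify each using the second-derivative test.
f'(x) = x^2 + 11*x + 30

Solve f'(x) = 0:
  Factor: x^2 + 11*x + 30 = (x + 5)*(x + 6) = 0.
  ⇒ x = -6, -5

f''(x) = 2*x + 11
Second-derivative test at each critical point:
  f''(-6) = -1 < 0 → local maximum
  f''(-5) = 1 > 0 → local minimum

Critical points: x = -6 (local maximum); x = -5 (local minimum)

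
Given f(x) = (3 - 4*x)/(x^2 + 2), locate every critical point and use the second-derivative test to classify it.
f'(x) = 2*(2*x^2 - 3*x - 4)/(x^4 + 4*x^2 + 4)

Solve f'(x) = 0:
  f'(x) = 2*(2*x^2 - 3*x - 4)/(x^2 + 2)^2; the denominator is positive wherever f is defined, so f'(x) = 0 ⇔ 4*x^2 - 6*x - 8 = 0.
  Factor: 4*x^2 - 6*x - 8 = 2*(2*x^2 - 3*x - 4); 2*x^2 - 3*x - 4 = 0 has no rational roots; quadratic formula: x = (3 ± √41)/4.
  ⇒ x = 3/4 - sqrt(41)/4 ≈ -0.8508, 3/4 + sqrt(41)/4 ≈ 2.3508

f''(x) = 2*(4*x^2*(3 - 4*x) + 3*(4*x - 1)*(x^2 + 2))/(x^2 + 2)^3
Second-derivative test at each critical point:
  f''(-0.8508) = -1.7261 < 0 → local maximum
  f''(2.3508) = 0.2261 > 0 → local minimum

Critical points: x = 3/4 - sqrt(41)/4 ≈ -0.8508 (local maximum); x = 3/4 + sqrt(41)/4 ≈ 2.3508 (local minimum)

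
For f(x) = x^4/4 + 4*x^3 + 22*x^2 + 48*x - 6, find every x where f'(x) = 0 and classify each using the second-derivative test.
f'(x) = x^3 + 12*x^2 + 44*x + 48

Solve f'(x) = 0:
  Factor: x^3 + 12*x^2 + 44*x + 48 = (x + 2)*(x + 4)*(x + 6) = 0.
  ⇒ x = -6, -4, -2

f''(x) = 3*x^2 + 24*x + 44
Second-derivative test at each critical point:
  f''(-6) = 8 > 0 → local minimum
  f''(-4) = -4 < 0 → local maximum
  f''(-2) = 8 > 0 → local minimum

Critical points: x = -6 (local minimum); x = -4 (local maximum); x = -2 (local minimum)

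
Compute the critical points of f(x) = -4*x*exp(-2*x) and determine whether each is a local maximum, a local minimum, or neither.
f'(x) = 4*(2*x - 1)*exp(-2*x)

Solve f'(x) = 0:
  f'(x) = (8*x - 4)·exp(-2*x) and exp(-2*x) > 0 for every x, so f'(x) = 0 ⇔ 8*x - 4 = 0.
  Factor: 8*x - 4 = 4*(2*x - 1) = 0.
  ⇒ x = 1/2

f''(x) = 16*(1 - x)*exp(-2*x)
Second-derivative test at each critical point:
  f''(1/2) = 2.9430 > 0 → local minimum

Critical points: x = 1/2 (local minimum)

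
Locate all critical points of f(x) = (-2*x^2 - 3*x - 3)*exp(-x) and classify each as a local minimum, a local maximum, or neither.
f'(x) = x*(2*x - 1)*exp(-x)

Solve f'(x) = 0:
  f'(x) = (2*x^2 - x)·exp(-x) and exp(-x) > 0 for every x, so f'(x) = 0 ⇔ 2*x^2 - x = 0.
  Factor: 2*x^2 - x = x*(2*x - 1) = 0.
  ⇒ x = 0, 1/2

f''(x) = (-2*x^2 + 5*x - 1)*exp(-x)
Second-derivative test at each critical point:
  f''(0) = -1 < 0 → local maximum
  f''(1/2) = 0.6065 > 0 → local minimum

Critical points: x = 0 (local maximum); x = 1/2 (local minimum)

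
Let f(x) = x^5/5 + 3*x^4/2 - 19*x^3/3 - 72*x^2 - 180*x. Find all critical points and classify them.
f'(x) = x^4 + 6*x^3 - 19*x^2 - 144*x - 180

Solve f'(x) = 0:
  Factor: x^4 + 6*x^3 - 19*x^2 - 144*x - 180 = (x - 5)*(x + 2)*(x + 3)*(x + 6) = 0.
  ⇒ x = -6, -3, -2, 5

f''(x) = 4*x^3 + 18*x^2 - 38*x - 144
Second-derivative test at each critical point:
  f''(-6) = -132 < 0 → local maximum
  f''(-3) = 24 > 0 → local minimum
  f''(-2) = -28 < 0 → local maximum
  f''(5) = 616 > 0 → local minimum

Critical points: x = -6 (local maximum); x = -3 (local minimum); x = -2 (local maximum); x = 5 (local minimum)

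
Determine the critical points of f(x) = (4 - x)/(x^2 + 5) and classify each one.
f'(x) = (-x^2 + 2*x*(x - 4) - 5)/(x^2 + 5)^2

Solve f'(x) = 0:
  f'(x) = (x^2 - 8*x - 5)/(x^2 + 5)^2; the denominator is positive wherever f is defined, so f'(x) = 0 ⇔ x^2 - 8*x - 5 = 0.
  x^2 - 8*x - 5 = 0 has no rational roots; quadratic formula: x = (8 ± √84)/2.
  ⇒ x = 4 - sqrt(21) ≈ -0.5826, 4 + sqrt(21) ≈ 8.5826

f''(x) = 2*(4*x^2*(4 - x) + (3*x - 4)*(x^2 + 5))/(x^2 + 5)^3
Second-derivative test at each critical point:
  f''(-0.5826) = -0.3215 < 0 → local maximum
  f''(8.5826) = 0.0015 > 0 → local minimum

Critical points: x = 4 - sqrt(21) ≈ -0.5826 (local maximum); x = 4 + sqrt(21) ≈ 8.5826 (local minimum)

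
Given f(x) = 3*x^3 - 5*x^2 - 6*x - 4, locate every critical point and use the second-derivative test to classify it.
f'(x) = 9*x^2 - 10*x - 6

Solve f'(x) = 0:
  9*x^2 - 10*x - 6 = 0 has no rational roots; quadratic formula: x = (10 ± √316)/18.
  ⇒ x = 5/9 - sqrt(79)/9 ≈ -0.4320, 5/9 + sqrt(79)/9 ≈ 1.5431

f''(x) = 18*x - 10
Second-derivative test at each critical point:
  f''(-0.4320) = -17.7764 < 0 → local maximum
  f''(1.5431) = 17.7764 > 0 → local minimum

Critical points: x = 5/9 - sqrt(79)/9 ≈ -0.4320 (local maximum); x = 5/9 + sqrt(79)/9 ≈ 1.5431 (local minimum)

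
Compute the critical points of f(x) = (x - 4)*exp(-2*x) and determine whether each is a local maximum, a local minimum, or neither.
f'(x) = (9 - 2*x)*exp(-2*x)

Solve f'(x) = 0:
  f'(x) = (9 - 2*x)·exp(-2*x) and exp(-2*x) > 0 for every x, so f'(x) = 0 ⇔ 9 - 2*x = 0.
  9 - 2*x = 0.
  ⇒ x = 9/2

f''(x) = 4*(x - 5)*exp(-2*x)
Second-derivative test at each critical point:
  f''(9/2) = -2.468e-04 < 0 → local maximum

Critical points: x = 9/2 (local maximum)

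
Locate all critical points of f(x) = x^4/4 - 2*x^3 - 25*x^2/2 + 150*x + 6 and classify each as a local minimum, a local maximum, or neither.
f'(x) = x^3 - 6*x^2 - 25*x + 150

Solve f'(x) = 0:
  Factor: x^3 - 6*x^2 - 25*x + 150 = (x - 6)*(x - 5)*(x + 5) = 0.
  ⇒ x = -5, 5, 6

f''(x) = 3*x^2 - 12*x - 25
Second-derivative test at each critical point:
  f''(-5) = 110 > 0 → local minimum
  f''(5) = -10 < 0 → local maximum
  f''(6) = 11 > 0 → local minimum

Critical points: x = -5 (local minimum); x = 5 (local maximum); x = 6 (local minimum)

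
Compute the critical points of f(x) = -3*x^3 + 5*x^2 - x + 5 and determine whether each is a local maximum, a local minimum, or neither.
f'(x) = -9*x^2 + 10*x - 1

Solve f'(x) = 0:
  Factor: -9*x^2 + 10*x - 1 = -(x - 1)*(9*x - 1) = 0.
  ⇒ x = 1/9, 1

f''(x) = 10 - 18*x
Second-derivative test at each critical point:
  f''(1/9) = 8 > 0 → local minimum
  f''(1) = -8 < 0 → local maximum

Critical points: x = 1/9 (local minimum); x = 1 (local maximum)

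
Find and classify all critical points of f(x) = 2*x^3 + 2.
f'(x) = 6*x^2

Solve f'(x) = 0:
  ⇒ x = 0

f''(x) = 12*x
Second-derivative test at each critical point:
  f''(0) = 0, so the second-derivative test is inconclusive; use the first-derivative test: f'(-1/4) = 0.3750, f'(1/4) = 0.3750 — f' is positive on both sides (no sign change) → neither a local maximum nor a local minimum

Critical points: x = 0 (neither)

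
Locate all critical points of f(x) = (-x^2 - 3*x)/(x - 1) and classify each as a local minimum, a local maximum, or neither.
f'(x) = (-x^2 + 2*x + 3)/(x^2 - 2*x + 1)

Solve f'(x) = 0:
  f'(x) = -(x - 3)*(x + 1)/(x - 1)^2; the denominator is positive wherever f is defined, so f'(x) = 0 ⇔ -x^2 + 2*x + 3 = 0.
  Factor: -x^2 + 2*x + 3 = -(x - 3)*(x + 1) = 0.
  ⇒ x = -1, 3

f''(x) = -8/(x^3 - 3*x^2 + 3*x - 1)
Second-derivative test at each critical point:
  f''(-1) = 1 > 0 → local minimum
  f''(3) = -1 < 0 → local maximum

Critical points: x = -1 (local minimum); x = 3 (local maximum)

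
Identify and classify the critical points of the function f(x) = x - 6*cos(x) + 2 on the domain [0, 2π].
f'(x) = 6*sin(x) + 1

Solve f'(x) = 0 on [0, 2π]:
  f'(x) = 0 ⇔ sin(x) = -1/6, i.e. x = arcsin(-1/6) + 2nπ or x = π − arcsin(-1/6) + 2nπ; keep the solutions lying in [0, 2π].
  ⇒ x = asin(1/6) + pi ≈ 3.3090, -asin(1/6) + 2*pi ≈ 6.1157

f''(x) = 6*cos(x)
Second-derivative test at each critical point:
  f''(3.3090) = -5.9161 < 0 → local maximum
  f''(6.1157) = 5.9161 > 0 → local minimum

Critical points: x = asin(1/6) + pi ≈ 3.3090 (local maximum); x = -asin(1/6) + 2*pi ≈ 6.1157 (local minimum)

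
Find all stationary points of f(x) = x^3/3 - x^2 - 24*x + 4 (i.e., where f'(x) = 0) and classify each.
f'(x) = x^2 - 2*x - 24

Solve f'(x) = 0:
  Factor: x^2 - 2*x - 24 = (x - 6)*(x + 4) = 0.
  ⇒ x = -4, 6

f''(x) = 2*x - 2
Second-derivative test at each critical point:
  f''(-4) = -10 < 0 → local maximum
  f''(6) = 10 > 0 → local minimum

Critical points: x = -4 (local maximum); x = 6 (local minimum)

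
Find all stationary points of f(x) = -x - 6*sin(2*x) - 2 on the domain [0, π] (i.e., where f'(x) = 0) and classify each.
f'(x) = 24*sin(x)^2 - 13

Solve f'(x) = 0 on [0, π]:
  f'(x) = 0 ⇔ cos(2*x) = -1/12, i.e. 2*x = ±arccos(-1/12) + 2nπ; keep the solutions lying in [0, π].
  ⇒ x = acos(-1/12)/2 ≈ 0.8271, pi - acos(-1/12)/2 ≈ 2.3145

f''(x) = 24*sin(2*x)
Second-derivative test at each critical point:
  f''(0.8271) = 23.9165 > 0 → local minimum
  f''(2.3145) = -23.9165 < 0 → local maximum

Critical points: x = acos(-1/12)/2 ≈ 0.8271 (local minimum); x = pi - acos(-1/12)/2 ≈ 2.3145 (local maximum)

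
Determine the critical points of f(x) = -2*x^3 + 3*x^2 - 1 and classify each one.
f'(x) = 6*x*(1 - x)

Solve f'(x) = 0:
  Factor: -6*x^2 + 6*x = -6*x*(x - 1) = 0.
  ⇒ x = 0, 1

f''(x) = 6 - 12*x
Second-derivative test at each critical point:
  f''(0) = 6 > 0 → local minimum
  f''(1) = -6 < 0 → local maximum

Critical points: x = 0 (local minimum); x = 1 (local maximum)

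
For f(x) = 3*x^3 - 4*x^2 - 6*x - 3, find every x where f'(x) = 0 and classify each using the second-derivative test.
f'(x) = 9*x^2 - 8*x - 6

Solve f'(x) = 0:
  9*x^2 - 8*x - 6 = 0 has no rational roots; quadratic formula: x = (8 ± √280)/18.
  ⇒ x = 4/9 - sqrt(70)/9 ≈ -0.4852, 4/9 + sqrt(70)/9 ≈ 1.3741

f''(x) = 18*x - 8
Second-derivative test at each critical point:
  f''(-0.4852) = -16.7332 < 0 → local maximum
  f''(1.3741) = 16.7332 > 0 → local minimum

Critical points: x = 4/9 - sqrt(70)/9 ≈ -0.4852 (local maximum); x = 4/9 + sqrt(70)/9 ≈ 1.3741 (local minimum)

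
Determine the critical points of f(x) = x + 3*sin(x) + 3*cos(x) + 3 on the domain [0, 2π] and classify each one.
f'(x) = 3*sqrt(2)*cos(x + pi/4) + 1

Solve f'(x) = 0 on [0, 2π]:
  f'(x) = 0 ⇔ -3*sin(x) + 3*cos(x) = -1. Write the left side as R·cos(x + φ) with R = √(3² + 3²) = 3*sqrt(2), cos φ = sqrt(2)/2, sin φ = sqrt(2)/2; then cos(x + φ) = -sqrt(2)/6. Solve for x and keep the solutions lying in [0, 2π].
  ⇒ x = atan((1 + sqrt(17))/(-1 + sqrt(17))) ≈ 1.0233, atan((1 - sqrt(17))/(-sqrt(17) - 1)) + pi ≈ 3.6890

f''(x) = -3*sqrt(2)*sin(x + pi/4)
Second-derivative test at each critical point:
  f''(1.0233) = -4.1231 < 0 → local maximum
  f''(3.6890) = 4.1231 > 0 → local minimum

Critical points: x = atan((1 + sqrt(17))/(-1 + sqrt(17))) ≈ 1.0233 (local maximum); x = atan((1 - sqrt(17))/(-sqrt(17) - 1)) + pi ≈ 3.6890 (local minimum)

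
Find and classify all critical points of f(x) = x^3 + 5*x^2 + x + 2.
f'(x) = 3*x^2 + 10*x + 1

Solve f'(x) = 0:
  3*x^2 + 10*x + 1 = 0 has no rational roots; quadratic formula: x = (-10 ± √88)/6.
  ⇒ x = -5/3 - sqrt(22)/3 ≈ -3.2301, -5/3 + sqrt(22)/3 ≈ -0.1032

f''(x) = 6*x + 10
Second-derivative test at each critical point:
  f''(-3.2301) = -9.3808 < 0 → local maximum
  f''(-0.1032) = 9.3808 > 0 → local minimum

Critical points: x = -5/3 - sqrt(22)/3 ≈ -3.2301 (local maximum); x = -5/3 + sqrt(22)/3 ≈ -0.1032 (local minimum)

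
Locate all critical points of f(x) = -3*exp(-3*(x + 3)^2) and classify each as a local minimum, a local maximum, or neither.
f'(x) = 18*(x + 3)*exp(-3*(x + 3)^2)

Solve f'(x) = 0:
  f'(x) = (18*x + 54)·exp(-3*(x + 3)^2) and exp(-3*(x + 3)^2) > 0 for every x, so f'(x) = 0 ⇔ 18*x + 54 = 0.
  Factor: 18*x + 54 = 18*(x + 3) = 0.
  ⇒ x = -3

f''(x) = 18*(1 - 6*(x + 3)^2)*exp(-3*(x + 3)^2)
Second-derivative test at each critical point:
  f''(-3) = 18 > 0 → local minimum

Critical points: x = -3 (local minimum)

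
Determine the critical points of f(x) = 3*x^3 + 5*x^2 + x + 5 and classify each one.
f'(x) = 9*x^2 + 10*x + 1

Solve f'(x) = 0:
  Factor: 9*x^2 + 10*x + 1 = (x + 1)*(9*x + 1) = 0.
  ⇒ x = -1, -1/9

f''(x) = 18*x + 10
Second-derivative test at each critical point:
  f''(-1) = -8 < 0 → local maximum
  f''(-1/9) = 8 > 0 → local minimum

Critical points: x = -1 (local maximum); x = -1/9 (local minimum)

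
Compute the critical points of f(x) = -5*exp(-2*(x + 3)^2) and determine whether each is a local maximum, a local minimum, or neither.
f'(x) = 20*(x + 3)*exp(-2*(x + 3)^2)

Solve f'(x) = 0:
  f'(x) = (20*x + 60)·exp(-2*(x + 3)^2) and exp(-2*(x + 3)^2) > 0 for every x, so f'(x) = 0 ⇔ 20*x + 60 = 0.
  Factor: 20*x + 60 = 20*(x + 3) = 0.
  ⇒ x = -3

f''(x) = 20*(1 - 4*(x + 3)^2)*exp(-2*(x + 3)^2)
Second-derivative test at each critical point:
  f''(-3) = 20 > 0 → local minimum

Critical points: x = -3 (local minimum)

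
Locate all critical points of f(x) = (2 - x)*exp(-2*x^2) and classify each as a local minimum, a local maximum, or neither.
f'(x) = (4*x*(x - 2) - 1)*exp(-2*x^2)

Solve f'(x) = 0:
  f'(x) = (4*x^2 - 8*x - 1)·exp(-2*x^2) and exp(-2*x^2) > 0 for every x, so f'(x) = 0 ⇔ 4*x^2 - 8*x - 1 = 0.
  4*x^2 - 8*x - 1 = 0 has no rational roots; quadratic formula: x = (8 ± √80)/8.
  ⇒ x = 1 - sqrt(5)/2 ≈ -0.1180, 1 + sqrt(5)/2 ≈ 2.1180

f''(x) = 4*(4*x^2*(2 - x) + 3*x - 2)*exp(-2*x^2)
Second-derivative test at each critical point:
  f''(-0.1180) = -8.6985 < 0 → local maximum
  f''(2.1180) = 0.0011 > 0 → local minimum

Critical points: x = 1 - sqrt(5)/2 ≈ -0.1180 (local maximum); x = 1 + sqrt(5)/2 ≈ 2.1180 (local minimum)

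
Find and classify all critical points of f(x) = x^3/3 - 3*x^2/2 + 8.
f'(x) = x*(x - 3)

Solve f'(x) = 0:
  Factor: x^2 - 3*x = x*(x - 3) = 0.
  ⇒ x = 0, 3

f''(x) = 2*x - 3
Second-derivative test at each critical point:
  f''(0) = -3 < 0 → local maximum
  f''(3) = 3 > 0 → local minimum

Critical points: x = 0 (local maximum); x = 3 (local minimum)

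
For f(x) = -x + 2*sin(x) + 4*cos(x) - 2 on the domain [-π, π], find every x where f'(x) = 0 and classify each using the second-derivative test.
f'(x) = -4*sin(x) + 2*cos(x) - 1

Solve f'(x) = 0 on [-π, π]:
  f'(x) = 0 ⇔ -4*sin(x) + 2*cos(x) = 1. Write the left side as R·cos(x + φ) with R = √(2² + 4²) = 2*sqrt(5), cos φ = sqrt(5)/5, sin φ = 2*sqrt(5)/5; then cos(x + φ) = sqrt(5)/10. Solve for x and keep the solutions lying in [-π, π].
  ⇒ x = -pi + atan((-sqrt(19) - 2)/(1 - 2*sqrt(19))) ≈ -2.4524, atan((-2 + sqrt(19))/(1 + 2*sqrt(19))) ≈ 0.2381

f''(x) = -2*sin(x) - 4*cos(x)
Second-derivative test at each critical point:
  f''(-2.4524) = 4.3589 > 0 → local minimum
  f''(0.2381) = -4.3589 < 0 → local maximum

Critical points: x = -pi + atan((-sqrt(19) - 2)/(1 - 2*sqrt(19))) ≈ -2.4524 (local minimum); x = atan((-2 + sqrt(19))/(1 + 2*sqrt(19))) ≈ 0.2381 (local maximum)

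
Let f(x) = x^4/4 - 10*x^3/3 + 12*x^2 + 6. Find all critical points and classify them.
f'(x) = x*(x^2 - 10*x + 24)

Solve f'(x) = 0:
  Factor: x^3 - 10*x^2 + 24*x = x*(x - 6)*(x - 4) = 0.
  ⇒ x = 0, 4, 6

f''(x) = 3*x^2 - 20*x + 24
Second-derivative test at each critical point:
  f''(0) = 24 > 0 → local minimum
  f''(4) = -8 < 0 → local maximum
  f''(6) = 12 > 0 → local minimum

Critical points: x = 0 (local minimum); x = 4 (local maximum); x = 6 (local minimum)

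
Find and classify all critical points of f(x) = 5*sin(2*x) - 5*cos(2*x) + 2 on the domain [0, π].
f'(x) = 10*sqrt(2)*sin(2*x + pi/4)

Solve f'(x) = 0 on [0, π]:
  f'(x) = 0 ⇔ 5*cos(2*x) = -5*sin(2*x) ⇔ tan(2*x) = -1, i.e. 2*x = arctan(-1) + nπ; keep the solutions lying in [0, π].
  ⇒ x = 3*pi/8 ≈ 1.1781, 7*pi/8 ≈ 2.7489

f''(x) = 20*sqrt(2)*cos(2*x + pi/4)
Second-derivative test at each critical point:
  f''(1.1781) = -28.2843 < 0 → local maximum
  f''(2.7489) = 28.2843 > 0 → local minimum

Critical points: x = 3*pi/8 ≈ 1.1781 (local maximum); x = 7*pi/8 ≈ 2.7489 (local minimum)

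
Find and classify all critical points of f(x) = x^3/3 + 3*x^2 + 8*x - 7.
f'(x) = x^2 + 6*x + 8

Solve f'(x) = 0:
  Factor: x^2 + 6*x + 8 = (x + 2)*(x + 4) = 0.
  ⇒ x = -4, -2

f''(x) = 2*x + 6
Second-derivative test at each critical point:
  f''(-4) = -2 < 0 → local maximum
  f''(-2) = 2 > 0 → local minimum

Critical points: x = -4 (local maximum); x = -2 (local minimum)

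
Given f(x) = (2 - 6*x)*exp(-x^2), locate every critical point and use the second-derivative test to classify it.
f'(x) = 2*(2*x*(3*x - 1) - 3)*exp(-x^2)

Solve f'(x) = 0:
  f'(x) = (12*x^2 - 4*x - 6)·exp(-x^2) and exp(-x^2) > 0 for every x, so f'(x) = 0 ⇔ 12*x^2 - 4*x - 6 = 0.
  Factor: 12*x^2 - 4*x - 6 = 2*(6*x^2 - 2*x - 3); 6*x^2 - 2*x - 3 = 0 has no rational roots; quadratic formula: x = (2 ± √76)/12.
  ⇒ x = 1/6 - sqrt(19)/6 ≈ -0.5598, 1/6 + sqrt(19)/6 ≈ 0.8931

f''(x) = 4*(2*x^2*(1 - 3*x) + 9*x - 1)*exp(-x^2)
Second-derivative test at each critical point:
  f''(-0.5598) = -12.7447 < 0 → local maximum
  f''(0.8931) = 7.8522 > 0 → local minimum

Critical points: x = 1/6 - sqrt(19)/6 ≈ -0.5598 (local maximum); x = 1/6 + sqrt(19)/6 ≈ 0.8931 (local minimum)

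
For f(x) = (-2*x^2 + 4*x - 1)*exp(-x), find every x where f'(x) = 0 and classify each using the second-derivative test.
f'(x) = (2*x^2 - 8*x + 5)*exp(-x)

Solve f'(x) = 0:
  f'(x) = (2*x^2 - 8*x + 5)·exp(-x) and exp(-x) > 0 for every x, so f'(x) = 0 ⇔ 2*x^2 - 8*x + 5 = 0.
  2*x^2 - 8*x + 5 = 0 has no rational roots; quadratic formula: x = (8 ± √24)/4.
  ⇒ x = 2 - sqrt(6)/2 ≈ 0.7753, sqrt(6)/2 + 2 ≈ 3.2247

f''(x) = (-2*x^2 + 12*x - 13)*exp(-x)
Second-derivative test at each critical point:
  f''(0.7753) = -2.2564 < 0 → local maximum
  f''(3.2247) = 0.1948 > 0 → local minimum

Critical points: x = 2 - sqrt(6)/2 ≈ 0.7753 (local maximum); x = sqrt(6)/2 + 2 ≈ 3.2247 (local minimum)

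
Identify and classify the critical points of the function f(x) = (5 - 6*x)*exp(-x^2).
f'(x) = 2*(x*(6*x - 5) - 3)*exp(-x^2)

Solve f'(x) = 0:
  f'(x) = (12*x^2 - 10*x - 6)·exp(-x^2) and exp(-x^2) > 0 for every x, so f'(x) = 0 ⇔ 12*x^2 - 10*x - 6 = 0.
  Factor: 12*x^2 - 10*x - 6 = 2*(6*x^2 - 5*x - 3); 6*x^2 - 5*x - 3 = 0 has no rational roots; quadratic formula: x = (5 ± √97)/12.
  ⇒ x = 5/12 - sqrt(97)/12 ≈ -0.4041, 5/12 + sqrt(97)/12 ≈ 1.2374

f''(x) = 2*(2*x^2*(5 - 6*x) + 18*x - 5)*exp(-x^2)
Second-derivative test at each critical point:
  f''(-0.4041) = -16.7304 < 0 → local maximum
  f''(1.2374) = 4.2603 > 0 → local minimum

Critical points: x = 5/12 - sqrt(97)/12 ≈ -0.4041 (local maximum); x = 5/12 + sqrt(97)/12 ≈ 1.2374 (local minimum)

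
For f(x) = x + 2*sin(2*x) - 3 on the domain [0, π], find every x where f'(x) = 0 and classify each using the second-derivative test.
f'(x) = 4*cos(2*x) + 1

Solve f'(x) = 0 on [0, π]:
  f'(x) = 0 ⇔ cos(2*x) = -1/4, i.e. 2*x = ±arccos(-1/4) + 2nπ; keep the solutions lying in [0, π].
  ⇒ x = acos(-1/4)/2 ≈ 0.9117, pi - acos(-1/4)/2 ≈ 2.2299

f''(x) = -8*sin(2*x)
Second-derivative test at each critical point:
  f''(0.9117) = -7.7460 < 0 → local maximum
  f''(2.2299) = 7.7460 > 0 → local minimum

Critical points: x = acos(-1/4)/2 ≈ 0.9117 (local maximum); x = pi - acos(-1/4)/2 ≈ 2.2299 (local minimum)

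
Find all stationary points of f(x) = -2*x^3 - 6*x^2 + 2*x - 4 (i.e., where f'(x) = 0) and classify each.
f'(x) = -6*x^2 - 12*x + 2

Solve f'(x) = 0:
  Factor: -6*x^2 - 12*x + 2 = -2*(3*x^2 + 6*x - 1); 3*x^2 + 6*x - 1 = 0 has no rational roots; quadratic formula: x = (-6 ± √48)/6.
  ⇒ x = -2*sqrt(3)/3 - 1 ≈ -2.1547, -1 + 2*sqrt(3)/3 ≈ 0.1547

f''(x) = -12*x - 12
Second-derivative test at each critical point:
  f''(-2.1547) = 13.8564 > 0 → local minimum
  f''(0.1547) = -13.8564 < 0 → local maximum

Critical points: x = -2*sqrt(3)/3 - 1 ≈ -2.1547 (local minimum); x = -1 + 2*sqrt(3)/3 ≈ 0.1547 (local maximum)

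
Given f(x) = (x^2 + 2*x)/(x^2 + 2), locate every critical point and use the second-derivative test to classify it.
f'(x) = 2*(-x^2 + 2*x + 2)/(x^4 + 4*x^2 + 4)

Solve f'(x) = 0:
  f'(x) = -2*(x^2 - 2*x - 2)/(x^2 + 2)^2; the denominator is positive wherever f is defined, so f'(x) = 0 ⇔ -2*x^2 + 4*x + 4 = 0.
  Factor: -2*x^2 + 4*x + 4 = -2*(x^2 - 2*x - 2); x^2 - 2*x - 2 = 0 has no rational roots; quadratic formula: x = (2 ± √12)/2.
  ⇒ x = 1 - sqrt(3) ≈ -0.7321, 1 + sqrt(3) ≈ 2.7321

f''(x) = 4*(x^3 - 3*x^2 - 6*x + 2)/(x^6 + 6*x^4 + 12*x^2 + 8)
Second-derivative test at each critical point:
  f''(-0.7321) = 1.0774 > 0 → local minimum
  f''(2.7321) = -0.0774 < 0 → local maximum

Critical points: x = 1 - sqrt(3) ≈ -0.7321 (local minimum); x = 1 + sqrt(3) ≈ 2.7321 (local maximum)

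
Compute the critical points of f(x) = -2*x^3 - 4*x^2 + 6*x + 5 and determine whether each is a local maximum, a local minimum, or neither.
f'(x) = -6*x^2 - 8*x + 6

Solve f'(x) = 0:
  Factor: -6*x^2 - 8*x + 6 = -2*(3*x^2 + 4*x - 3); 3*x^2 + 4*x - 3 = 0 has no rational roots; quadratic formula: x = (-4 ± √52)/6.
  ⇒ x = -sqrt(13)/3 - 2/3 ≈ -1.8685, -2/3 + sqrt(13)/3 ≈ 0.5352

f''(x) = -12*x - 8
Second-derivative test at each critical point:
  f''(-1.8685) = 14.4222 > 0 → local minimum
  f''(0.5352) = -14.4222 < 0 → local maximum

Critical points: x = -sqrt(13)/3 - 2/3 ≈ -1.8685 (local minimum); x = -2/3 + sqrt(13)/3 ≈ 0.5352 (local maximum)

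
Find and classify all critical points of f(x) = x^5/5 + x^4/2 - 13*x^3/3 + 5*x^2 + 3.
f'(x) = x*(x^3 + 2*x^2 - 13*x + 10)

Solve f'(x) = 0:
  Factor: x^4 + 2*x^3 - 13*x^2 + 10*x = x*(x - 2)*(x - 1)*(x + 5) = 0.
  ⇒ x = -5, 0, 1, 2

f''(x) = 4*x^3 + 6*x^2 - 26*x + 10
Second-derivative test at each critical point:
  f''(-5) = -210 < 0 → local maximum
  f''(0) = 10 > 0 → local minimum
  f''(1) = -6 < 0 → local maximum
  f''(2) = 14 > 0 → local minimum

Critical points: x = -5 (local maximum); x = 0 (local minimum); x = 1 (local maximum); x = 2 (local minimum)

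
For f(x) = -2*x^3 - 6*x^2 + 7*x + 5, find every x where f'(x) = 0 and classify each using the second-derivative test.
f'(x) = -6*x^2 - 12*x + 7

Solve f'(x) = 0:
  6*x^2 + 12*x - 7 = 0 has no rational roots; quadratic formula: x = (-12 ± √312)/12.
  ⇒ x = -sqrt(78)/6 - 1 ≈ -2.4720, -1 + sqrt(78)/6 ≈ 0.4720

f''(x) = -12*x - 12
Second-derivative test at each critical point:
  f''(-2.4720) = 17.6635 > 0 → local minimum
  f''(0.4720) = -17.6635 < 0 → local maximum

Critical points: x = -sqrt(78)/6 - 1 ≈ -2.4720 (local minimum); x = -1 + sqrt(78)/6 ≈ 0.4720 (local maximum)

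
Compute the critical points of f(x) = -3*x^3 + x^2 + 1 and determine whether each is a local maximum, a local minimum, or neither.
f'(x) = x*(2 - 9*x)

Solve f'(x) = 0:
  Factor: -9*x^2 + 2*x = -x*(9*x - 2) = 0.
  ⇒ x = 0, 2/9

f''(x) = 2 - 18*x
Second-derivative test at each critical point:
  f''(0) = 2 > 0 → local minimum
  f''(2/9) = -2 < 0 → local maximum

Critical points: x = 0 (local minimum); x = 2/9 (local maximum)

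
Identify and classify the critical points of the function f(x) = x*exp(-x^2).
f'(x) = (1 - 2*x^2)*exp(-x^2)

Solve f'(x) = 0:
  f'(x) = (1 - 2*x^2)·exp(-x^2) and exp(-x^2) > 0 for every x, so f'(x) = 0 ⇔ 1 - 2*x^2 = 0.
  2*x^2 - 1 = 0 has no rational roots; quadratic formula: x = (0 ± √8)/4.
  ⇒ x = -sqrt(2)/2 ≈ -0.7071, sqrt(2)/2 ≈ 0.7071

f''(x) = (4*x^3 - 6*x)*exp(-x^2)
Second-derivative test at each critical point:
  f''(-0.7071) = 1.7155 > 0 → local minimum
  f''(0.7071) = -1.7155 < 0 → local maximum

Critical points: x = -sqrt(2)/2 ≈ -0.7071 (local minimum); x = sqrt(2)/2 ≈ 0.7071 (local maximum)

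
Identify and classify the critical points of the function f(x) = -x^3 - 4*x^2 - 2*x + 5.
f'(x) = -3*x^2 - 8*x - 2

Solve f'(x) = 0:
  3*x^2 + 8*x + 2 = 0 has no rational roots; quadratic formula: x = (-8 ± √40)/6.
  ⇒ x = -4/3 - sqrt(10)/3 ≈ -2.3874, -4/3 + sqrt(10)/3 ≈ -0.2792

f''(x) = -6*x - 8
Second-derivative test at each critical point:
  f''(-2.3874) = 6.3246 > 0 → local minimum
  f''(-0.2792) = -6.3246 < 0 → local maximum

Critical points: x = -4/3 - sqrt(10)/3 ≈ -2.3874 (local minimum); x = -4/3 + sqrt(10)/3 ≈ -0.2792 (local maximum)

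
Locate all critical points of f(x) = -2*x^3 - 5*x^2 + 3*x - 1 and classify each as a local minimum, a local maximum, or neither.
f'(x) = -6*x^2 - 10*x + 3

Solve f'(x) = 0:
  6*x^2 + 10*x - 3 = 0 has no rational roots; quadratic formula: x = (-10 ± √172)/12.
  ⇒ x = -sqrt(43)/6 - 5/6 ≈ -1.9262, -5/6 + sqrt(43)/6 ≈ 0.2596

f''(x) = -12*x - 10
Second-derivative test at each critical point:
  f''(-1.9262) = 13.1149 > 0 → local minimum
  f''(0.2596) = -13.1149 < 0 → local maximum

Critical points: x = -sqrt(43)/6 - 5/6 ≈ -1.9262 (local minimum); x = -5/6 + sqrt(43)/6 ≈ 0.2596 (local maximum)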